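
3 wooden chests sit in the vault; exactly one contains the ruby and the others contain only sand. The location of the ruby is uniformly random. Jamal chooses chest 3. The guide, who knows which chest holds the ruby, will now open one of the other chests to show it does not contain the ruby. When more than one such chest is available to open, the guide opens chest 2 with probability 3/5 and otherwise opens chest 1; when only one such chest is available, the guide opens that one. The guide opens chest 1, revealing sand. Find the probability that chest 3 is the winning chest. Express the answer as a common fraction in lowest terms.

2/7

Consider each possible location of the ruby in turn.
If it is in chest 1 (prior 1/3): the guide opened chest 1, so this case is ruled out; weight (1/3)·0 = 0.
If it is in chest 2 (prior 1/3): only chest 1 is available, probability 1; weight (1/3)·1 = 1/3.
If it is in chest 3 (prior 1/3): chest 2 is available but not opened, probability 2/5; weight (1/3)·(2/5) = 2/15.
The weights sum to 7/15.
So P(the ruby in chest 3 | the guide opened chest 1) = (2/15) / (7/15) = 2/7.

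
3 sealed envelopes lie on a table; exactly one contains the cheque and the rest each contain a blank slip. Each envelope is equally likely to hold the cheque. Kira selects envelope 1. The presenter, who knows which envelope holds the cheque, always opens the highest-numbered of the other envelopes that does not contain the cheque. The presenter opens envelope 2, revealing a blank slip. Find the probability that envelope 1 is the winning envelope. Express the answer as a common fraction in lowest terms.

Condition on the true location of the cheque.
If it is in envelope 1 (prior 1/3): the presenter would have opened envelope 3 instead, probability 0; weight (1/3)·0 = 0.
If it is in envelope 2 (prior 1/3): the presenter opened envelope 2, so this case is ruled out; weight (1/3)·0 = 0.
If it is in envelope 3 (prior 1/3): envelope 2 is the highest-numbered option available, probability 1; weight (1/3)·1 = 1/3.
The weights sum to 1/3.
So P(the cheque in envelope 1 | the presenter opened envelope 2) = 0 / (1/3) = 0.

0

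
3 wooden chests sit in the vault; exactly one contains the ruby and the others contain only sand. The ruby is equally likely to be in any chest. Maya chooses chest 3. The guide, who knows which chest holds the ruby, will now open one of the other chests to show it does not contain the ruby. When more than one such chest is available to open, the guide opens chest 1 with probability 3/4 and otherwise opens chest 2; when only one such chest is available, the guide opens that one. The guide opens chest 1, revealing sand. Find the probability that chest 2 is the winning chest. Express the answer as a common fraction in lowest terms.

Apply Bayes' rule, conditioning on where the ruby actually is.
If it is in chest 1 (prior 1/3): the guide opened chest 1, so this case is ruled out; weight (1/3)·0 = 0.
If it is in chest 2 (prior 1/3): only chest 1 is available, probability 1; weight (1/3)·1 = 1/3.
If it is in chest 3 (prior 1/3): chest 1 is available, opened with probability 3/4; weight (1/3)·(3/4) = 1/4.
The weights sum to 7/12.
So P(the ruby in chest 2 | the guide opened chest 1) = (1/3) / (7/12) = 4/7.

4/7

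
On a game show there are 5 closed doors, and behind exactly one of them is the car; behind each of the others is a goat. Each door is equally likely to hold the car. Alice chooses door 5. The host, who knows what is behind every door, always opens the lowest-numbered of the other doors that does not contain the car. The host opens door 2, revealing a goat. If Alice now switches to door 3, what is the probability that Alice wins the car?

0

Condition on the true location of the car.
If it is behind door 1 (prior 1/5): door 2 is the lowest-numbered option available, probability 1; weight (1/5)·1 = 1/5.
If it is behind door 2 (prior 1/5): the host opened door 2, so this case is ruled out; weight (1/5)·0 = 0.
If it is behind any of doors 3, 4, and 5 (prior 1/5 each): the host would have opened door 1 instead, probability 0; weight (1/5)·0 = 0 each.
The weights sum to 1/5.
So P(the car behind door 3 | the host opened door 2) = 0 / (1/5) = 0.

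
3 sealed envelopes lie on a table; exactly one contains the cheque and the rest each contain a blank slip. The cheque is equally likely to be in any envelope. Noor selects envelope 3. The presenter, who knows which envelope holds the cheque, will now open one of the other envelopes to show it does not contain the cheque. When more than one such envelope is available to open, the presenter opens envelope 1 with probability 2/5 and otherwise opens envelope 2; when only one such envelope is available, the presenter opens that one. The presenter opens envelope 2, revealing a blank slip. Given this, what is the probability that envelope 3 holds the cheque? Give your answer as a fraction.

3/8

Apply Bayes' rule, conditioning on where the cheque actually is.
If it is in envelope 1 (prior 1/3): only envelope 2 is available, probability 1; weight (1/3)·1 = 1/3.
If it is in envelope 2 (prior 1/3): the presenter opened envelope 2, so this case is ruled out; weight (1/3)·0 = 0.
If it is in envelope 3 (prior 1/3): envelope 1 is available but not opened, probability 3/5; weight (1/3)·(3/5) = 1/5.
The weights sum to 8/15.
So P(the cheque in envelope 3 | the presenter opened envelope 2) = (1/5) / (8/15) = 3/8.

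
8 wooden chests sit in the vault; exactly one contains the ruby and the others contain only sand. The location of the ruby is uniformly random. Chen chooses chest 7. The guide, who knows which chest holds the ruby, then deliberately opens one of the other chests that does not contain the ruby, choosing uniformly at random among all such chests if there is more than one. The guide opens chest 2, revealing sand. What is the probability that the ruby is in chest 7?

Consider each possible location of the ruby in turn.
If it is in any of chests 1, 3, 4, 5, 6, and 8 (prior 1/8 each): the guide has 6 equally likely choices, so probability 1/6; weight (1/8)·(1/6) = 1/48 each.
If it is in chest 2 (prior 1/8): the guide opened chest 2, so this case is ruled out; weight (1/8)·0 = 0.
If it is in chest 7 (prior 1/8): the guide has 7 equally likely choices, so probability 1/7; weight (1/8)·(1/7) = 1/56.
The weights sum to 1/7.
So P(the ruby in chest 7 | the guide opened chest 2) = (1/56) / (1/7) = 1/8.

1/8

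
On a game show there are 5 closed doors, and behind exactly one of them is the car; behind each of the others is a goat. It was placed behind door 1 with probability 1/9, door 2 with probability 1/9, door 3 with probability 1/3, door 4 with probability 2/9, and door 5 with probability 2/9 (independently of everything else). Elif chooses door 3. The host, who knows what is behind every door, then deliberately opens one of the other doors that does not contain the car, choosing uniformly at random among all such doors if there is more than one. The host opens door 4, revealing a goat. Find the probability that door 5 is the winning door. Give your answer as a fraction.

8/25

Condition on the true location of the car.
If it is behind either of doors 1 and 2 (prior 1/9 each): the host has 3 equally likely choices, so probability 1/3; weight (1/9)·(1/3) = 1/27 each.
If it is behind door 3 (prior 1/3): the host has 4 equally likely choices, so probability 1/4; weight (1/3)·(1/4) = 1/12.
If it is behind door 4 (prior 2/9): the host opened door 4, so this case is ruled out; weight (2/9)·0 = 0.
If it is behind door 5 (prior 2/9): the host has 3 equally likely choices, so probability 1/3; weight (2/9)·(1/3) = 2/27.
The weights sum to 25/108.
So P(the car behind door 5 | the host opened door 4) = (2/27) / (25/108) = 8/25.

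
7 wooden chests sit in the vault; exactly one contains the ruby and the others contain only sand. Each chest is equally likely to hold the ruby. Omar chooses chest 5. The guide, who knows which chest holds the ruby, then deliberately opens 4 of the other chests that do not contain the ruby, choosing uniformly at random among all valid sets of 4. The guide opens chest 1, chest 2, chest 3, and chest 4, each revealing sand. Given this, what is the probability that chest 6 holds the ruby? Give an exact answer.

3/7

Condition on the true location of the ruby.
If it is in any of chests 1, 2, 3, and 4 (prior 1/7 each): that chest was opened and seen not to hold the prize — ruled out; weight (1/7)·0 = 0 each.
If it is in chest 5 (prior 1/7): the guide has 15 equally likely choices, so probability 1/15; weight (1/7)·(1/15) = 1/105.
If it is in either of chests 6 and 7 (prior 1/7 each): the guide has 5 equally likely choices, so probability 1/5; weight (1/7)·(1/5) = 1/35 each.
The weights sum to 1/15.
So P(the ruby in chest 6 | the guide opened chest 1, chest 2, chest 3, and chest 4) = (1/35) / (1/15) = 3/7.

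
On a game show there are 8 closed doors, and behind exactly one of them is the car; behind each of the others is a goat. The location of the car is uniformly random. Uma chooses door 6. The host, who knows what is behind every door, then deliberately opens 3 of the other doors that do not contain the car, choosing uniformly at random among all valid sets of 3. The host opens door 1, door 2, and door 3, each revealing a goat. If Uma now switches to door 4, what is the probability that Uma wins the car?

Condition on the true location of the car.
If it is behind any of doors 1, 2, and 3 (prior 1/8 each): that door was opened and seen not to hold the prize — ruled out; weight (1/8)·0 = 0 each.
If it is behind any of doors 4, 5, 7, and 8 (prior 1/8 each): the host has 20 equally likely choices, so probability 1/20; weight (1/8)·(1/20) = 1/160 each.
If it is behind door 6 (prior 1/8): the host has 35 equally likely choices, so probability 1/35; weight (1/8)·(1/35) = 1/280.
The weights sum to 1/35.
So P(the car behind door 4 | the host opened door 1, door 2, and door 3) = (1/160) / (1/35) = 7/32.

7/32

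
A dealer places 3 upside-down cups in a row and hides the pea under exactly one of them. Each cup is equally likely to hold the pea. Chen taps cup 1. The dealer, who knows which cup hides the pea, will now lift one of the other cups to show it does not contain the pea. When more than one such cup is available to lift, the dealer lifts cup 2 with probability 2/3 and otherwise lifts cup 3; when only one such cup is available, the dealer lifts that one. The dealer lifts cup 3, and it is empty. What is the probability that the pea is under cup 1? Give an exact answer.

Apply Bayes' rule, conditioning on where the pea actually is.
If it is under cup 1 (prior 1/3): cup 2 is available but not opened, probability 1/3; weight (1/3)·(1/3) = 1/9.
If it is under cup 2 (prior 1/3): only cup 3 is available, probability 1; weight (1/3)·1 = 1/3.
If it is under cup 3 (prior 1/3): the dealer opened cup 3, so this case is ruled out; weight (1/3)·0 = 0.
The weights sum to 4/9.
So P(the pea under cup 1 | the dealer opened cup 3) = (1/9) / (4/9) = 1/4.

1/4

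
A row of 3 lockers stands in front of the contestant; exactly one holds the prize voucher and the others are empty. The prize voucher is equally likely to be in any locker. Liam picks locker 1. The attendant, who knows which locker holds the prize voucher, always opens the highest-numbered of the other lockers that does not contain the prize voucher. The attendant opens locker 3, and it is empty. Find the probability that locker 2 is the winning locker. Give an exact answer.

1/2

Condition on the true location of the prize voucher.
If it is in either of lockers 1 and 2 (prior 1/3 each): locker 3 is the highest-numbered option available, probability 1; weight (1/3)·1 = 1/3 each.
If it is in locker 3 (prior 1/3): the attendant opened locker 3, so this case is ruled out; weight (1/3)·0 = 0.
The weights sum to 2/3.
So P(the prize voucher in locker 2 | the attendant opened locker 3) = (1/3) / (2/3) = 1/2.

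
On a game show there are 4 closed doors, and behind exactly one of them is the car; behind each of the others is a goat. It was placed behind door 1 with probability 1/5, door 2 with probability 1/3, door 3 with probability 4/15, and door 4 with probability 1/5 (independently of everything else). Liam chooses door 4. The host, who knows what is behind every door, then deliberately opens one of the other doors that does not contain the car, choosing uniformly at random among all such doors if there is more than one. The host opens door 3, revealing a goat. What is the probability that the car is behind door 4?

Apply Bayes' rule, conditioning on where the car actually is.
If it is behind door 1 (prior 1/5): the host has 2 equally likely choices, so probability 1/2; weight (1/5)·(1/2) = 1/10.
If it is behind door 2 (prior 1/3): the host has 2 equally likely choices, so probability 1/2; weight (1/3)·(1/2) = 1/6.
If it is behind door 3 (prior 4/15): the host opened door 3, so this case is ruled out; weight (4/15)·0 = 0.
If it is behind door 4 (prior 1/5): the host has 3 equally likely choices, so probability 1/3; weight (1/5)·(1/3) = 1/15.
The weights sum to 1/3.
So P(the car behind door 4 | the host opened door 3) = (1/15) / (1/3) = 1/5.

1/5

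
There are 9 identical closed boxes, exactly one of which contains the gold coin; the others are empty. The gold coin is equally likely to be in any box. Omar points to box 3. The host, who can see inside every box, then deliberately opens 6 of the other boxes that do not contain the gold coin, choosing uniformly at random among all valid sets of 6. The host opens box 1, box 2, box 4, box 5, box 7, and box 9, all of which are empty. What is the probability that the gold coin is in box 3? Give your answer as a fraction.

Condition on the true location of the gold coin.
If it is in any of boxes 1, 2, 4, 5, 7, and 9 (prior 1/9 each): that box was opened and seen not to hold the prize — ruled out; weight (1/9)·0 = 0 each.
If it is in box 3 (prior 1/9): the host has 28 equally likely choices, so probability 1/28; weight (1/9)·(1/28) = 1/252.
If it is in either of boxes 6 and 8 (prior 1/9 each): the host has 7 equally likely choices, so probability 1/7; weight (1/9)·(1/7) = 1/63 each.
The weights sum to 1/28.
So P(the gold coin in box 3 | the host opened box 1, box 2, box 4, box 5, box 7, and box 9) = (1/252) / (1/28) = 1/9.

1/9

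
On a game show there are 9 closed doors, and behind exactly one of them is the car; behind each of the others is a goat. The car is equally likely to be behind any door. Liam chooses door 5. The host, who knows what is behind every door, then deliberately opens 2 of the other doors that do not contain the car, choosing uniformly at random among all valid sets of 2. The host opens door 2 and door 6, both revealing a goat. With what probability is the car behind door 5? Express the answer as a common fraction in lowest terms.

Consider each possible location of the car in turn.
If it is behind any of doors 1, 3, 4, 7, 8, and 9 (prior 1/9 each): the host has 21 equally likely choices, so probability 1/21; weight (1/9)·(1/21) = 1/189 each.
If it is behind either of doors 2 and 6 (prior 1/9 each): that door was opened and seen not to hold the prize — ruled out; weight (1/9)·0 = 0 each.
If it is behind door 5 (prior 1/9): the host has 28 equally likely choices, so probability 1/28; weight (1/9)·(1/28) = 1/252.
The weights sum to 1/28.
So P(the car behind door 5 | the host opened door 2 and door 6) = (1/252) / (1/28) = 1/9.

1/9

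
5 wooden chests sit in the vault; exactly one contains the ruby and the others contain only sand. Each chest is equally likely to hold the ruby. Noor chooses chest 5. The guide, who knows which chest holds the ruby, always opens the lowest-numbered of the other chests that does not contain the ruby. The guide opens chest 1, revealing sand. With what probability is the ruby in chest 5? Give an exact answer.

1/4

Condition on the true location of the ruby.
If it is in chest 1 (prior 1/5): the guide opened chest 1, so this case is ruled out; weight (1/5)·0 = 0.
If it is in any of chests 2, 3, 4, and 5 (prior 1/5 each): chest 1 is the lowest-numbered option available, probability 1; weight (1/5)·1 = 1/5 each.
The weights sum to 4/5.
So P(the ruby in chest 5 | the guide opened chest 1) = (1/5) / (4/5) = 1/4.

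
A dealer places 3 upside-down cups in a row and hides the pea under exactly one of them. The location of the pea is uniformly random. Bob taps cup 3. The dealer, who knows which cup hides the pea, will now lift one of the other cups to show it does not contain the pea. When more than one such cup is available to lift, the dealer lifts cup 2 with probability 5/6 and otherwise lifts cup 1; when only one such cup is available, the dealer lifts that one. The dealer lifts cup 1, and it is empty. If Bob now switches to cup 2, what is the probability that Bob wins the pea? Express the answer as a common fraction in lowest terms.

6/7

Consider each possible location of the pea in turn.
If it is under cup 1 (prior 1/3): the dealer opened cup 1, so this case is ruled out; weight (1/3)·0 = 0.
If it is under cup 2 (prior 1/3): only cup 1 is available, probability 1; weight (1/3)·1 = 1/3.
If it is under cup 3 (prior 1/3): cup 2 is available but not opened, probability 1/6; weight (1/3)·(1/6) = 1/18.
The weights sum to 7/18.
So P(the pea under cup 2 | the dealer opened cup 1) = (1/3) / (7/18) = 6/7.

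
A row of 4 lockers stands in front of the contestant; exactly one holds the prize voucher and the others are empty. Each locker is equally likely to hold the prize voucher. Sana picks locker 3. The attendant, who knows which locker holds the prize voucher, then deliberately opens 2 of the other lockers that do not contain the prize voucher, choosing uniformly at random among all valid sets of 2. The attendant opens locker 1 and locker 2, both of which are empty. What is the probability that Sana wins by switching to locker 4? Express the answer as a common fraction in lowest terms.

3/4

Consider each possible location of the prize voucher in turn.
If it is in either of lockers 1 and 2 (prior 1/4 each): that locker was opened and seen not to hold the prize — ruled out; weight (1/4)·0 = 0 each.
If it is in locker 3 (prior 1/4): the attendant has 3 equally likely choices, so probability 1/3; weight (1/4)·(1/3) = 1/12.
If it is in locker 4 (prior 1/4): the attendant has no choice, probability 1; weight (1/4)·1 = 1/4.
The weights sum to 1/3.
So P(the prize voucher in locker 4 | the attendant opened locker 1 and locker 2) = (1/4) / (1/3) = 3/4.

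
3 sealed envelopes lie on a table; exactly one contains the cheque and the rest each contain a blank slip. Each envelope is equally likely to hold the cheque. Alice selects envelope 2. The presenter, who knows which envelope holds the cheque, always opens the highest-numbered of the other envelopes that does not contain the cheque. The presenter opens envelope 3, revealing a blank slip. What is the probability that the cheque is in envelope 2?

Consider each possible location of the cheque in turn.
If it is in either of envelopes 1 and 2 (prior 1/3 each): envelope 3 is the highest-numbered option available, probability 1; weight (1/3)·1 = 1/3 each.
If it is in envelope 3 (prior 1/3): the presenter opened envelope 3, so this case is ruled out; weight (1/3)·0 = 0.
The weights sum to 2/3.
So P(the cheque in envelope 2 | the presenter opened envelope 3) = (1/3) / (2/3) = 1/2.

1/2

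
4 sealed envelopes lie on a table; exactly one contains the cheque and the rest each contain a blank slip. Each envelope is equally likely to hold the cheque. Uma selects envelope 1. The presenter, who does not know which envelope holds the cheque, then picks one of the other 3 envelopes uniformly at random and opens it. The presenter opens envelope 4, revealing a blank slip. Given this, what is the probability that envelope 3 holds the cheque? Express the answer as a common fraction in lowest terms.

Apply Bayes' rule, conditioning on where the cheque actually is.
If it is in any of envelopes 1, 2, and 3 (prior 1/4 each): the presenter picks envelope 4 with probability 1/3 regardless, and it is not the prize; weight (1/4)·(1/3) = 1/12 each.
If it is in envelope 4 (prior 1/4): the presenter opened envelope 4, so this case is ruled out; weight (1/4)·0 = 0.
The weights sum to 1/4.
So P(the cheque in envelope 3 | the presenter opened envelope 4) = (1/12) / (1/4) = 1/3.

1/3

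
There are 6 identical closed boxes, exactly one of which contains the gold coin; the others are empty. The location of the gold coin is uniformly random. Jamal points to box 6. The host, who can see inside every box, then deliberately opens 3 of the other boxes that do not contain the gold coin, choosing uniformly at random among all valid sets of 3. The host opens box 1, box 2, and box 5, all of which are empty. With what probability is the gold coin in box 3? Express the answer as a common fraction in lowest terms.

Apply Bayes' rule, conditioning on where the gold coin actually is.
If it is in any of boxes 1, 2, and 5 (prior 1/6 each): that box was opened and seen not to hold the prize — ruled out; weight (1/6)·0 = 0 each.
If it is in either of boxes 3 and 4 (prior 1/6 each): the host has 4 equally likely choices, so probability 1/4; weight (1/6)·(1/4) = 1/24 each.
If it is in box 6 (prior 1/6): the host has 10 equally likely choices, so probability 1/10; weight (1/6)·(1/10) = 1/60.
The weights sum to 1/10.
So P(the gold coin in box 3 | the host opened box 1, box 2, and box 5) = (1/24) / (1/10) = 5/12.

5/12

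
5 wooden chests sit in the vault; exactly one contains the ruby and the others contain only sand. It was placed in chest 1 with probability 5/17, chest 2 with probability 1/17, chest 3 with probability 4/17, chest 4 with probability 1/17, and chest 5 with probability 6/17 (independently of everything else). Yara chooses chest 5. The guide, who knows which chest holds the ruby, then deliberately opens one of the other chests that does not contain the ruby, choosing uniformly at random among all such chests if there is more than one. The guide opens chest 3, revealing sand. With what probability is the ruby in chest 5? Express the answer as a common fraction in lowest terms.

9/23

Consider each possible location of the ruby in turn.
If it is in chest 1 (prior 5/17): the guide has 3 equally likely choices, so probability 1/3; weight (5/17)·(1/3) = 5/51.
If it is in either of chests 2 and 4 (prior 1/17 each): the guide has 3 equally likely choices, so probability 1/3; weight (1/17)·(1/3) = 1/51 each.
If it is in chest 3 (prior 4/17): the guide opened chest 3, so this case is ruled out; weight (4/17)·0 = 0.
If it is in chest 5 (prior 6/17): the guide has 4 equally likely choices, so probability 1/4; weight (6/17)·(1/4) = 3/34.
The weights sum to 23/102.
So P(the ruby in chest 5 | the guide opened chest 3) = (3/34) / (23/102) = 9/23.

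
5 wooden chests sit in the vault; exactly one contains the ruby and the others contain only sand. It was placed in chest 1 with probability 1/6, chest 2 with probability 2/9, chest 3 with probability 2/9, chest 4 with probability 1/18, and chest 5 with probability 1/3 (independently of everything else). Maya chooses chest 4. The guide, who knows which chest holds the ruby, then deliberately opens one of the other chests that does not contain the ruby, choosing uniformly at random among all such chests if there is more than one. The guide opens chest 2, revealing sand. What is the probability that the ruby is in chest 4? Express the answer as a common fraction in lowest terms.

Consider each possible location of the ruby in turn.
If it is in chest 1 (prior 1/6): the guide has 3 equally likely choices, so probability 1/3; weight (1/6)·(1/3) = 1/18.
If it is in chest 2 (prior 2/9): the guide opened chest 2, so this case is ruled out; weight (2/9)·0 = 0.
If it is in chest 3 (prior 2/9): the guide has 3 equally likely choices, so probability 1/3; weight (2/9)·(1/3) = 2/27.
If it is in chest 4 (prior 1/18): the guide has 4 equally likely choices, so probability 1/4; weight (1/18)·(1/4) = 1/72.
If it is in chest 5 (prior 1/3): the guide has 3 equally likely choices, so probability 1/3; weight (1/3)·(1/3) = 1/9.
The weights sum to 55/216.
So P(the ruby in chest 4 | the guide opened chest 2) = (1/72) / (55/216) = 3/55.

3/55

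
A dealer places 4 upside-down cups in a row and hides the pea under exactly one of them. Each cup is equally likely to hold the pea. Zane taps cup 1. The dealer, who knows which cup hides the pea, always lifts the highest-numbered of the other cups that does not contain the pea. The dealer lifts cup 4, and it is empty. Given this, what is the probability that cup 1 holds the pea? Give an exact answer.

Consider each possible location of the pea in turn.
If it is under any of cups 1, 2, and 3 (prior 1/4 each): cup 4 is the highest-numbered option available, probability 1; weight (1/4)·1 = 1/4 each.
If it is under cup 4 (prior 1/4): the dealer opened cup 4, so this case is ruled out; weight (1/4)·0 = 0.
The weights sum to 3/4.
So P(the pea under cup 1 | the dealer opened cup 4) = (1/4) / (3/4) = 1/3.

1/3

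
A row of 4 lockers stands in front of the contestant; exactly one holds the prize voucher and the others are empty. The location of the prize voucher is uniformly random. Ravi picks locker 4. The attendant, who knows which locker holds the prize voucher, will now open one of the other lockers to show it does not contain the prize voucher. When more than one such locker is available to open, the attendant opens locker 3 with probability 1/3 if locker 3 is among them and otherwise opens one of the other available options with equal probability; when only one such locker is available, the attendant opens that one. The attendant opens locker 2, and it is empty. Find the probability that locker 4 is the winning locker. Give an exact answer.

2/9

Apply Bayes' rule, conditioning on where the prize voucher actually is.
If it is in locker 1 (prior 1/4): locker 3 is available but not opened, probability 2/3; weight (1/4)·(2/3) = 1/6.
If it is in locker 2 (prior 1/4): the attendant opened locker 2, so this case is ruled out; weight (1/4)·0 = 0.
If it is in locker 3 (prior 1/4): locker 3 holds the prize so is unavailable; the attendant chooses uniformly among the 2 others, probability 1/2; weight (1/4)·(1/2) = 1/8.
If it is in locker 4 (prior 1/4): locker 3 is available but not opened; locker 2 gets probability (1 − 1/3)/2 = 1/3; weight (1/4)·(1/3) = 1/12.
The weights sum to 3/8.
So P(the prize voucher in locker 4 | the attendant opened locker 2) = (1/12) / (3/8) = 2/9.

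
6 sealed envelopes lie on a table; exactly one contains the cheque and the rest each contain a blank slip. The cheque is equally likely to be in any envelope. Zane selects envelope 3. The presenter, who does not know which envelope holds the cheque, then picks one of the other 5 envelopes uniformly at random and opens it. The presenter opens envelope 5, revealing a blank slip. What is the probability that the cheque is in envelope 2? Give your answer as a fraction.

Condition on the true location of the cheque.
If it is in any of envelopes 1, 2, 3, 4, and 6 (prior 1/6 each): the presenter picks envelope 5 with probability 1/5 regardless, and it is not the prize; weight (1/6)·(1/5) = 1/30 each.
If it is in envelope 5 (prior 1/6): the presenter opened envelope 5, so this case is ruled out; weight (1/6)·0 = 0.
The weights sum to 1/6.
So P(the cheque in envelope 2 | the presenter opened envelope 5) = (1/30) / (1/6) = 1/5.

1/5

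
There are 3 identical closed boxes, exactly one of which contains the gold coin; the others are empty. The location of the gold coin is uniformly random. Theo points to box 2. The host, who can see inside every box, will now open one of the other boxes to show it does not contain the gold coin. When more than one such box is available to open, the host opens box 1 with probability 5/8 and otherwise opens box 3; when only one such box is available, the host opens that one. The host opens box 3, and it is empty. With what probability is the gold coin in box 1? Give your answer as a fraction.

Consider each possible location of the gold coin in turn.
If it is in box 1 (prior 1/3): only box 3 is available, probability 1; weight (1/3)·1 = 1/3.
If it is in box 2 (prior 1/3): box 1 is available but not opened, probability 3/8; weight (1/3)·(3/8) = 1/8.
If it is in box 3 (prior 1/3): the host opened box 3, so this case is ruled out; weight (1/3)·0 = 0.
The weights sum to 11/24.
So P(the gold coin in box 1 | the host opened box 3) = (1/3) / (11/24) = 8/11.

8/11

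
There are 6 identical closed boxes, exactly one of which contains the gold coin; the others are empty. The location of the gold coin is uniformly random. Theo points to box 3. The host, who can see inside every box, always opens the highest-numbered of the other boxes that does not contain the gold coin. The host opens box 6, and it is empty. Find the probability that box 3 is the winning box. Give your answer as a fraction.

Apply Bayes' rule, conditioning on where the gold coin actually is.
If it is in any of boxes 1, 2, 3, 4, and 5 (prior 1/6 each): box 6 is the highest-numbered option available, probability 1; weight (1/6)·1 = 1/6 each.
If it is in box 6 (prior 1/6): the host opened box 6, so this case is ruled out; weight (1/6)·0 = 0.
The weights sum to 5/6.
So P(the gold coin in box 3 | the host opened box 6) = (1/6) / (5/6) = 1/5.

1/5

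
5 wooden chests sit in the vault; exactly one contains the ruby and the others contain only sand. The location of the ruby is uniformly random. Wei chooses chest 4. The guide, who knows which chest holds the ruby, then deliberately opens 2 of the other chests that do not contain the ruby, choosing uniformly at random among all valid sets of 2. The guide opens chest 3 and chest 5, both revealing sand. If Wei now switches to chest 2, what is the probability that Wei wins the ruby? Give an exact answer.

Consider each possible location of the ruby in turn.
If it is in either of chests 1 and 2 (prior 1/5 each): the guide has 3 equally likely choices, so probability 1/3; weight (1/5)·(1/3) = 1/15 each.
If it is in either of chests 3 and 5 (prior 1/5 each): that chest was opened and seen not to hold the prize — ruled out; weight (1/5)·0 = 0 each.
If it is in chest 4 (prior 1/5): the guide has 6 equally likely choices, so probability 1/6; weight (1/5)·(1/6) = 1/30.
The weights sum to 1/6.
So P(the ruby in chest 2 | the guide opened chest 3 and chest 5) = (1/15) / (1/6) = 2/5.

2/5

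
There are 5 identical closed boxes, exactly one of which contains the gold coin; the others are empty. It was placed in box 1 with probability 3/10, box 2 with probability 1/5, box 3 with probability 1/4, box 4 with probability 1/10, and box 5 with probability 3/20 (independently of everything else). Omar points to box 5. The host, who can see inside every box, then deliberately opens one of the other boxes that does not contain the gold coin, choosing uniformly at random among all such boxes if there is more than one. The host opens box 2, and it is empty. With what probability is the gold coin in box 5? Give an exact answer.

9/61

Condition on the true location of the gold coin.
If it is in box 1 (prior 3/10): the host has 3 equally likely choices, so probability 1/3; weight (3/10)·(1/3) = 1/10.
If it is in box 2 (prior 1/5): the host opened box 2, so this case is ruled out; weight (1/5)·0 = 0.
If it is in box 3 (prior 1/4): the host has 3 equally likely choices, so probability 1/3; weight (1/4)·(1/3) = 1/12.
If it is in box 4 (prior 1/10): the host has 3 equally likely choices, so probability 1/3; weight (1/10)·(1/3) = 1/30.
If it is in box 5 (prior 3/20): the host has 4 equally likely choices, so probability 1/4; weight (3/20)·(1/4) = 3/80.
The weights sum to 61/240.
So P(the gold coin in box 5 | the host opened box 2) = (3/80) / (61/240) = 9/61.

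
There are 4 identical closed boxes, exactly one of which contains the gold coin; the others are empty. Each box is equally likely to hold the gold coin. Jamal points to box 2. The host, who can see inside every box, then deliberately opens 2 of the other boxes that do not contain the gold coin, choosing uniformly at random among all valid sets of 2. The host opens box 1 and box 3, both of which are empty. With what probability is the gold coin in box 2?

Consider each possible location of the gold coin in turn.
If it is in either of boxes 1 and 3 (prior 1/4 each): that box was opened and seen not to hold the prize — ruled out; weight (1/4)·0 = 0 each.
If it is in box 2 (prior 1/4): the host has 3 equally likely choices, so probability 1/3; weight (1/4)·(1/3) = 1/12.
If it is in box 4 (prior 1/4): the host has no choice, probability 1; weight (1/4)·1 = 1/4.
The weights sum to 1/3.
So P(the gold coin in box 2 | the host opened box 1 and box 3) = (1/12) / (1/3) = 1/4.

1/4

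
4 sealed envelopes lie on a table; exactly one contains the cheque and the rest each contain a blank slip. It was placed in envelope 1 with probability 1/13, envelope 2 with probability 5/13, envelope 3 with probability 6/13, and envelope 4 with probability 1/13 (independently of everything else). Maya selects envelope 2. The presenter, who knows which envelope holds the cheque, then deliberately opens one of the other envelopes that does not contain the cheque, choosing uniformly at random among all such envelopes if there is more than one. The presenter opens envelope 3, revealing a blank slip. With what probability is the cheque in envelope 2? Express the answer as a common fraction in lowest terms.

5/8

Apply Bayes' rule, conditioning on where the cheque actually is.
If it is in either of envelopes 1 and 4 (prior 1/13 each): the presenter has 2 equally likely choices, so probability 1/2; weight (1/13)·(1/2) = 1/26 each.
If it is in envelope 2 (prior 5/13): the presenter has 3 equally likely choices, so probability 1/3; weight (5/13)·(1/3) = 5/39.
If it is in envelope 3 (prior 6/13): the presenter opened envelope 3, so this case is ruled out; weight (6/13)·0 = 0.
The weights sum to 8/39.
So P(the cheque in envelope 2 | the presenter opened envelope 3) = (5/39) / (8/39) = 5/8.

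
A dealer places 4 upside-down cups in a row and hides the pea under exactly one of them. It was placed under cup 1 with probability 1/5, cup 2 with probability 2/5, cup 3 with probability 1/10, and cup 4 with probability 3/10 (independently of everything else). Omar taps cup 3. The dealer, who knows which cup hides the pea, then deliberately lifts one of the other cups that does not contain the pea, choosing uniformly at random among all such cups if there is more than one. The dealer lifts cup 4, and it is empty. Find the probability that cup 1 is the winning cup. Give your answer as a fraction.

Consider each possible location of the pea in turn.
If it is under cup 1 (prior 1/5): the dealer has 2 equally likely choices, so probability 1/2; weight (1/5)·(1/2) = 1/10.
If it is under cup 2 (prior 2/5): the dealer has 2 equally likely choices, so probability 1/2; weight (2/5)·(1/2) = 1/5.
If it is under cup 3 (prior 1/10): the dealer has 3 equally likely choices, so probability 1/3; weight (1/10)·(1/3) = 1/30.
If it is under cup 4 (prior 3/10): the dealer opened cup 4, so this case is ruled out; weight (3/10)·0 = 0.
The weights sum to 1/3.
So P(the pea under cup 1 | the dealer opened cup 4) = (1/10) / (1/3) = 3/10.

3/10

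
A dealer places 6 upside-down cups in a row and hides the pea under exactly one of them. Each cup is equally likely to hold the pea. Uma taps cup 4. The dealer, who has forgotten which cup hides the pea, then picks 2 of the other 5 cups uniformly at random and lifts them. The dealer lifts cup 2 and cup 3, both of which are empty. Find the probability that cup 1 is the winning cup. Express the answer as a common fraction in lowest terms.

1/4

Apply Bayes' rule, conditioning on where the pea actually is.
If it is under any of cups 1, 4, 5, and 6 (prior 1/6 each): the dealer picks exactly this set with probability 1/10 regardless, and none is the prize; weight (1/6)·(1/10) = 1/60 each.
If it is under either of cups 2 and 3 (prior 1/6 each): that cup was opened and seen not to hold the prize — ruled out; weight (1/6)·0 = 0 each.
The weights sum to 1/15.
So P(the pea under cup 1 | the dealer opened cup 2 and cup 3) = (1/60) / (1/15) = 1/4.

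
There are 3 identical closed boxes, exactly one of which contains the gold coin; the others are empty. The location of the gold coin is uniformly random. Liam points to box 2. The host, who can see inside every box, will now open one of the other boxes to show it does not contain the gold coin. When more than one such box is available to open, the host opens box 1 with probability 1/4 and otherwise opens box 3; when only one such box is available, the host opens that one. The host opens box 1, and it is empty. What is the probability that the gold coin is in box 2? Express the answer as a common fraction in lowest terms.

1/5

Consider each possible location of the gold coin in turn.
If it is in box 1 (prior 1/3): the host opened box 1, so this case is ruled out; weight (1/3)·0 = 0.
If it is in box 2 (prior 1/3): box 1 is available, opened with probability 1/4; weight (1/3)·(1/4) = 1/12.
If it is in box 3 (prior 1/3): only box 1 is available, probability 1; weight (1/3)·1 = 1/3.
The weights sum to 5/12.
So P(the gold coin in box 2 | the host opened box 1) = (1/12) / (5/12) = 1/5.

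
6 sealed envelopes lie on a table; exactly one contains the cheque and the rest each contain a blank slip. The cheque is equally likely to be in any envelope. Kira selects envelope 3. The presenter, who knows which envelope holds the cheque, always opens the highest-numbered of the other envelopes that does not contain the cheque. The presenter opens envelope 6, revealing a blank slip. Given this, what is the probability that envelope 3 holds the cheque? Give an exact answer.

1/5

Apply Bayes' rule, conditioning on where the cheque actually is.
If it is in any of envelopes 1, 2, 3, 4, and 5 (prior 1/6 each): envelope 6 is the highest-numbered option available, probability 1; weight (1/6)·1 = 1/6 each.
If it is in envelope 6 (prior 1/6): the presenter opened envelope 6, so this case is ruled out; weight (1/6)·0 = 0.
The weights sum to 5/6.
So P(the cheque in envelope 3 | the presenter opened envelope 6) = (1/6) / (5/6) = 1/5.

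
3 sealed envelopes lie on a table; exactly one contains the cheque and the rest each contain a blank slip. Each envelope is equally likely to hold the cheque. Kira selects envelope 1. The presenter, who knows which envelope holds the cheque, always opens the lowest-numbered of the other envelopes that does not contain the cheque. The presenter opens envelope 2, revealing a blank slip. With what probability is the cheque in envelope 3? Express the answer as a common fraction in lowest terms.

1/2

Condition on the true location of the cheque.
If it is in either of envelopes 1 and 3 (prior 1/3 each): envelope 2 is the lowest-numbered option available, probability 1; weight (1/3)·1 = 1/3 each.
If it is in envelope 2 (prior 1/3): the presenter opened envelope 2, so this case is ruled out; weight (1/3)·0 = 0.
The weights sum to 2/3.
So P(the cheque in envelope 3 | the presenter opened envelope 2) = (1/3) / (2/3) = 1/2.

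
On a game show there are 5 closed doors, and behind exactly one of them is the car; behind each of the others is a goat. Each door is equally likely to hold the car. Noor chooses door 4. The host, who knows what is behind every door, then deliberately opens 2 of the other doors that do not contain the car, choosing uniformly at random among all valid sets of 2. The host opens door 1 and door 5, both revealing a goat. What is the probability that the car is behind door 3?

Consider each possible location of the car in turn.
If it is behind either of doors 1 and 5 (prior 1/5 each): that door was opened and seen not to hold the prize — ruled out; weight (1/5)·0 = 0 each.
If it is behind either of doors 2 and 3 (prior 1/5 each): the host has 3 equally likely choices, so probability 1/3; weight (1/5)·(1/3) = 1/15 each.
If it is behind door 4 (prior 1/5): the host has 6 equally likely choices, so probability 1/6; weight (1/5)·(1/6) = 1/30.
The weights sum to 1/6.
So P(the car behind door 3 | the host opened door 1 and door 5) = (1/15) / (1/6) = 2/5.

2/5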